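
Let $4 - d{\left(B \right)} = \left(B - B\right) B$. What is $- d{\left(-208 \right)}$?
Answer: $-4$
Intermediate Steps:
$d{\left(B \right)} = 4$ ($d{\left(B \right)} = 4 - \left(B - B\right) B = 4 - 0 B = 4 - 0 = 4 + 0 = 4$)
$- d{\left(-208 \right)} = \left(-1\right) 4 = -4$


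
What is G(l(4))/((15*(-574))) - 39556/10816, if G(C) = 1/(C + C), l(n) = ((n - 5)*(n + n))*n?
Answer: -340576991/93125760 ≈ -3.6572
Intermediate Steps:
l(n) = 2*n²*(-5 + n) (l(n) = ((-5 + n)*(2*n))*n = (2*n*(-5 + n))*n = 2*n²*(-5 + n))
G(C) = 1/(2*C)
G(l(4))/((15*(-574))) - 39556/10816 = (1/(2*((2*4²*(-5 + 4)))))/((15*(-574))) - 39556/10816 = (1/(2*((2*16*(-1)))))/(-8610) - 39556*1/10816 = ((½)/(-32))*(-1/8610) - 9889/2704 = ((½)*(-1/32))*(-1/8610) - 9889/2704 = -1/64*(-1/8610) - 9889/2704 = 1/551040 - 9889/2704 = -340576991/93125760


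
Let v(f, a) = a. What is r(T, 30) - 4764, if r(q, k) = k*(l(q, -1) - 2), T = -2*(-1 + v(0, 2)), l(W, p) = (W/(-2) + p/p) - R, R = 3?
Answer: -4854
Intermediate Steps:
l(W, p) = -2 - W/2 (l(W, p) = (W/(-2) + p/p) - 1*3 = (W*(-1/2) + 1) - 3 = (-W/2 + 1) - 3 = (1 - W/2) - 3 = -2 - W/2)
T = -2 (T = -2*(-1 + 2) = -2*1 = -2)
r(q, k) = k*(-4 - q/2) (r(q, k) = k*((-2 - q/2) - 2) = k*(-4 - q/2))
r(T, 30) - 4764 = -1/2*30*(8 - 2) - 4764 = -1/2*30*6 - 4764 = -90 - 4764 = -4854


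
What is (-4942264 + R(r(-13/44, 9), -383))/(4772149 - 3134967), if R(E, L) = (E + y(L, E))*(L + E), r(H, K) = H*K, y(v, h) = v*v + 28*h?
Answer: -119033935491/3169584352 ≈ -37.555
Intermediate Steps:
y(v, h) = v² + 28*h
R(E, L) = (E + L)*(L² + 29*E) (R(E, L) = (E + (L² + 28*E))*(L + E) = (L² + 29*E)*(E + L) = (E + L)*(L² + 29*E))
(-4942264 + R(r(-13/44, 9), -383))/(4772149 - 3134967) = (-4942264 + ((-383)³ + 29*(-13/44*9)² + (-13/44*9)*(-383)² + 29*(-13/44*9)*(-383)))/(4772149 - 3134967) = (-4942264 + (-56181887 + 29*(-13*1/44*9)² + (-13*1/44*9)*146689 + 29*(-13*1/44*9)*(-383)))/1637182 = (-4942264 + (-56181887 + 29*(-13/44*9)² - 13/44*9*146689 + 29*(-13/44*9)*(-383)))*(1/1637182) = (-4942264 + (-56181887 + 29*(-117/44)² - 117/44*146689 + 29*(-117/44)*(-383)))*(1/1637182) = (-4942264 + (-56181887 + 29*(13689/1936) - 17162613/44 + 1299519/44))*(1/1637182) = (-4942264 + (-56181887 + 396981/1936 - 17162613/44 + 1299519/44))*(1/1637182) = (-4942264 - 109465712387/1936)*(1/1637182) = -119033935491/1936*1/1637182 = -119033935491/3169584352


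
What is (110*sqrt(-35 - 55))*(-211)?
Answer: -69630*I*sqrt(10) ≈ -2.2019e+5*I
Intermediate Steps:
(110*sqrt(-35 - 55))*(-211) = (110*sqrt(-90))*(-211) = (110*(3*I*sqrt(10)))*(-211) = (330*I*sqrt(10))*(-211) = -69630*I*sqrt(10)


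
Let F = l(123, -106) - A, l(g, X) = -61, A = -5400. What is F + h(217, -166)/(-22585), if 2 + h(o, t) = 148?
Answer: 120581169/22585 ≈ 5339.0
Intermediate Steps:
h(o, t) = 146 (h(o, t) = -2 + 148 = 146)
F = 5339 (F = -61 - 1*(-5400) = -61 + 5400 = 5339)
F + h(217, -166)/(-22585) = 5339 + 146/(-22585) = 5339 + 146*(-1/22585) = 5339 - 146/22585 = 120581169/22585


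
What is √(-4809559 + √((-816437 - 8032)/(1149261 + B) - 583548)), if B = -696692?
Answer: √(-985087620803815399 + 452569*I*√119521915737242889)/452569 ≈ 0.17416 + 2193.1*I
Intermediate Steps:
√(-4809559 + √((-816437 - 8032)/(1149261 + B) - 583548)) = √(-4809559 + √((-816437 - 8032)/(1149261 - 696692) - 583548)) = √(-4809559 + √(-824469/452569 - 583548)) = √(-4809559 + √(-264096559281/452569)) = √(-4809559 + I*√119521915737242889/452569)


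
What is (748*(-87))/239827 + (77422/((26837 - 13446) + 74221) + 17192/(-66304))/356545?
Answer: -85958665322394769/316788706726998240 ≈ -0.27134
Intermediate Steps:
(748*(-87))/239827 + (77422/((26837 - 13446) + 74221) + 17192/(-66304))/356545 = -65076*1/239827 + (77422/(13391 + 74221) + 17192*(-1/66304))*(1/356545) = -65076/239827 + (77422/87612 - 307/1184)*(1/356545) = -65076/239827 + (77422*(1/87612) - 307/1184)*(1/356545) = -65076/239827 + (38711/43806 - 307/1184)*(1/356545) = -65076/239827 + (16192691/25933152)*(1/356545) = -65076/239827 + 16192691/9246335679840 = -85958665322394769/316788706726998240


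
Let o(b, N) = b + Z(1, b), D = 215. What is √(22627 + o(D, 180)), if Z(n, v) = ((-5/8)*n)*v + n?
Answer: √363338/4 ≈ 150.69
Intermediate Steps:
Z(n, v) = n - 5*n*v/8 (Z(n, v) = ((-5*⅛)*n)*v + n = (-5*n/8)*v + n = -5*n*v/8 + n = n - 5*n*v/8)
o(b, N) = 1 + 3*b/8 (o(b, N) = b + (⅛)*1*(8 - 5*b) = b + (1 - 5*b/8) = 1 + 3*b/8)
√(22627 + o(D, 180)) = √(22627 + (1 + (3/8)*215)) = √(22627 + (1 + 645/8)) = √(22627 + 653/8) = √(181669/8) = √363338/4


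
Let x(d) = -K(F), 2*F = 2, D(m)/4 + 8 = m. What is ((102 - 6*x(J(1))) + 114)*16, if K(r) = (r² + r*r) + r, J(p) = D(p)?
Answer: 3744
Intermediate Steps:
D(m) = -32 + 4*m
J(p) = -32 + 4*p
F = 1 (F = (½)*2 = 1)
K(r) = r + 2*r² (K(r) = (r² + r²) + r = 2*r² + r = r + 2*r²)
x(d) = -3 (x(d) = -(1 + 2*1) = -(1 + 2) = -3)
((102 - 6*x(J(1))) + 114)*16 = ((102 - 6*(-3)) + 114)*16 = ((102 + 18) + 114)*16 = (120 + 114)*16 = 234*16 = 3744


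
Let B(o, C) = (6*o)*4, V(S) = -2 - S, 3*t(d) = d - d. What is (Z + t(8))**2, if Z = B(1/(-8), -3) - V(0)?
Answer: 1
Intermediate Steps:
t(d) = 0 (t(d) = (d - d)/3 = (1/3)*0 = 0)
B(o, C) = 24*o
Z = -1 (Z = 24/(-8) - (-2 - 1*0) = 24*(-1/8) - (-2 + 0) = -3 - 1*(-2) = -3 + 2 = -1)
(Z + t(8))**2 = (-1 + 0)**2 = (-1)**2 = 1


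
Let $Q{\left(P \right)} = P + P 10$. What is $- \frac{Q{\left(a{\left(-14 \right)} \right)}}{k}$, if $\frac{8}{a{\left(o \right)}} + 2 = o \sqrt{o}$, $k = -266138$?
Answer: $- \frac{22}{91418403} + \frac{154 i \sqrt{14}}{91418403} \approx -2.4065 \cdot 10^{-7} + 6.3031 \cdot 10^{-6} i$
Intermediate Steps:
$a{\left(o \right)} = \frac{8}{-2 + o^{\frac{3}{2}}}$ ($a{\left(o \right)} = \frac{8}{-2 + o \sqrt{o}} = \frac{8}{-2 + o^{\frac{3}{2}}}$)
$Q{\left(P \right)} = 11 P$ ($Q{\left(P \right)} = P + 10 P = 11 P$)
$- \frac{Q{\left(a{\left(-14 \right)} \right)}}{k} = - \frac{11 \frac{8}{-2 + \left(-14\right)^{\frac{3}{2}}}}{-266138} = - \frac{11 \frac{8}{-2 - 14 i \sqrt{14}} \left(-1\right)}{266138} = - \frac{\frac{88}{-2 - 14 i \sqrt{14}} \left(-1\right)}{266138} = - \frac{-44}{133069 \left(-2 - 14 i \sqrt{14}\right)} = \frac{44}{133069 \left(-2 - 14 i \sqrt{14}\right)}$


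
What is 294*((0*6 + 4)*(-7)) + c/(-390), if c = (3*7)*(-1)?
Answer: -1070153/130 ≈ -8231.9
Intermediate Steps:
c = -21 (c = 21*(-1) = -21)
294*((0*6 + 4)*(-7)) + c/(-390) = 294*((0*6 + 4)*(-7)) - 21/(-390) = 294*((0 + 4)*(-7)) - 21*(-1/390) = 294*(4*(-7)) + 7/130 = 294*(-28) + 7/130 = -8232 + 7/130 = -1070153/130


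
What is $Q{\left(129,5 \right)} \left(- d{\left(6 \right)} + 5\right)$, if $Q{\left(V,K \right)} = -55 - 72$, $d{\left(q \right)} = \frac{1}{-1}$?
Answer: $-762$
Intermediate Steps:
$d{\left(q \right)} = -1$
$Q{\left(V,K \right)} = -127$
$Q{\left(129,5 \right)} \left(- d{\left(6 \right)} + 5\right) = - 127 \left(\left(-1\right) \left(-1\right) + 5\right) = - 127 \left(1 + 5\right) = \left(-127\right) 6 = -762$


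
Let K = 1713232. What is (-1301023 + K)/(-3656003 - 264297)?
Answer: -412209/3920300 ≈ -0.10515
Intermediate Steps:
(-1301023 + K)/(-3656003 - 264297) = (-1301023 + 1713232)/(-3656003 - 264297) = 412209/(-3920300) = 412209*(-1/3920300) = -412209/3920300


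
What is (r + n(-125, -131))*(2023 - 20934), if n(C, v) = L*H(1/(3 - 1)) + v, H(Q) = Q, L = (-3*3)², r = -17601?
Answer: 669127913/2 ≈ 3.3456e+8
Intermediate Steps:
L = 81 (L = (-9)² = 81)
n(C, v) = 81/2 + v (n(C, v) = 81/(3 - 1) + v = 81/2 + v)
(r + n(-125, -131))*(2023 - 20934) = (-17601 + (81/2 - 131))*(2023 - 20934) = (-17601 - 181/2)*(-18911) = -35383/2*(-18911) = 669127913/2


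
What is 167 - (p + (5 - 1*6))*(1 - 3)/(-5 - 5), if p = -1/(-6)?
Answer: 1003/6 ≈ 167.17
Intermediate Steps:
p = ⅙ (p = -1*(-⅙) = ⅙ ≈ 0.16667)
167 - (p + (5 - 1*6))*(1 - 3)/(-5 - 5) = 167 - (⅙ + (5 - 1*6))*(1 - 3)/(-5 - 5) = 167 - (⅙ + (5 - 6))*(-2/(-10)) = 167 - (⅙ - 1)*(-2*(-⅒)) = 167 - (-5)/(6*5) = 167 - 1*(-⅙) = 167 + ⅙ = 1003/6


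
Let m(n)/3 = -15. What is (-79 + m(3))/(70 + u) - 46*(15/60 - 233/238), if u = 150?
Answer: 431577/13090 ≈ 32.970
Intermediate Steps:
m(n) = -45 (m(n) = 3*(-15) = -45)
(-79 + m(3))/(70 + u) - 46*(15/60 - 233/238) = (-79 - 45)/(70 + 150) - 46*(15/60 - 233/238) = -124/220 - 46*(15*(1/60) - 233*1/238) = -124*1/220 - 46*(1/4 - 233/238) = -31/55 - 46*(-347/476) = -31/55 + 7981/238 = 431577/13090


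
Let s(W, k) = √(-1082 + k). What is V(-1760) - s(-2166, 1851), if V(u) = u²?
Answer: 3097600 - √769 ≈ 3.0976e+6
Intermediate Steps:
V(-1760) - s(-2166, 1851) = (-1760)² - √(-1082 + 1851) = 3097600 - √769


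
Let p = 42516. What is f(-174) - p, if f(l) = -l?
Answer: -42342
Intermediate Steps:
f(-174) - p = -1*(-174) - 1*42516 = 174 - 42516 = -42342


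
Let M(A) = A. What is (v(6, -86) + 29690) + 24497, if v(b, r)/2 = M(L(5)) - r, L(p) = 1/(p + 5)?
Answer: 271796/5 ≈ 54359.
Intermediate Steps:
L(p) = 1/(5 + p)
v(b, r) = 1/5 - 2*r (v(b, r) = 2*(1/(5 + 5) - r) = 2*(1/10 - r) = 1/5 - 2*r)
(v(6, -86) + 29690) + 24497 = ((1/5 - 2*(-86)) + 29690) + 24497 = ((1/5 + 172) + 29690) + 24497 = (861/5 + 29690) + 24497 = 149311/5 + 24497 = 271796/5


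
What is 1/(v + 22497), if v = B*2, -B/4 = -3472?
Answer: 1/50273 ≈ 1.9891e-5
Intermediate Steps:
B = 13888 (B = -4*(-3472) = 13888)
v = 27776 (v = 13888*2 = 27776)
1/(v + 22497) = 1/(27776 + 22497) = 1/50273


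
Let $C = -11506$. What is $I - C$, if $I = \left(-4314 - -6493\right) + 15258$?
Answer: $28943$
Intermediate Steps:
$I = 17437$ ($I = \left(-4314 + 6493\right) + 15258 = 2179 + 15258 = 17437$)
$I - C = 17437 - -11506 = 17437 + 11506 = 28943$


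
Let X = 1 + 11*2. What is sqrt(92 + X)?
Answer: sqrt(115) ≈ 10.724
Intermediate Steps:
X = 23 (X = 1 + 22 = 23)
sqrt(92 + X) = sqrt(92 + 23) = sqrt(115)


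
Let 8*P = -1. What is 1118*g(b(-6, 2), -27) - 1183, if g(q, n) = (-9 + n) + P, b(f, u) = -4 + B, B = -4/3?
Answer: -166283/4 ≈ -41571.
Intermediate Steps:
B = -4/3 (B = -4*⅓ = -4/3 ≈ -1.3333)
P = -⅛ (P = (⅛)*(-1) = -⅛ ≈ -0.12500)
b(f, u) = -16/3 (b(f, u) = -4 - 4/3 = -16/3)
g(q, n) = -73/8 + n (g(q, n) = (-9 + n) - ⅛ = -73/8 + n)
1118*g(b(-6, 2), -27) - 1183 = 1118*(-73/8 - 27) - 1183 = 1118*(-289/8) - 1183 = -161551/4 - 1183 = -166283/4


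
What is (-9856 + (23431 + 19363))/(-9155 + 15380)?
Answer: 32938/6225 ≈ 5.2912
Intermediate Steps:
(-9856 + (23431 + 19363))/(-9155 + 15380) = (-9856 + 42794)/6225 = 32938*(1/6225) = 32938/6225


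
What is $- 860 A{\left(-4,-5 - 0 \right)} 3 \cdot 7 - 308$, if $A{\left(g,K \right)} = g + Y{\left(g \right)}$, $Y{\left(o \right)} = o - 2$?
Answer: $180292$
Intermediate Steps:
$Y{\left(o \right)} = -2 + o$
$A{\left(g,K \right)} = -2 + 2 g$ ($A{\left(g,K \right)} = g + \left(-2 + g\right) = -2 + 2 g$)
$- 860 A{\left(-4,-5 - 0 \right)} 3 \cdot 7 - 308 = - 860 \left(-2 + 2 \left(-4\right)\right) 3 \cdot 7 - 308 = - 860 \left(-2 - 8\right) 3 \cdot 7 - 308 = - 860 \left(-10\right) 3 \cdot 7 - 308 = - 860 \left(\left(-30\right) 7\right) - 308 = \left(-860\right) \left(-210\right) - 308 = 180600 - 308 = 180292$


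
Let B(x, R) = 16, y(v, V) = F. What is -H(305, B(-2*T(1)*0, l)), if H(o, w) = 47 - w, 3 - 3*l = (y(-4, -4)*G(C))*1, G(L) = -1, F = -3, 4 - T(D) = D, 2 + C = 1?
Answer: -31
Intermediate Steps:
C = -1 (C = -2 + 1 = -1)
T(D) = 4 - D
y(v, V) = -3
l = 0 (l = 1 - (-3*(-1))/3 = 1 - 1 = 0)
-H(305, B(-2*T(1)*0, l)) = -(47 - 1*16) = -(47 - 16) = -1*31 = -31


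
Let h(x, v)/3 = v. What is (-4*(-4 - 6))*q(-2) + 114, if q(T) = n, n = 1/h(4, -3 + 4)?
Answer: 382/3 ≈ 127.33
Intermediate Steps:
h(x, v) = 3*v
n = ⅓ (n = 1/(3*(-3 + 4)) = 1/(3*1) = 1/3 = ⅓ ≈ 0.33333)
q(T) = ⅓
(-4*(-4 - 6))*q(-2) + 114 = -4*(-4 - 6)*(⅓) + 114 = -4*(-10)*(⅓) + 114 = 40*(⅓) + 114 = 40/3 + 114 = 382/3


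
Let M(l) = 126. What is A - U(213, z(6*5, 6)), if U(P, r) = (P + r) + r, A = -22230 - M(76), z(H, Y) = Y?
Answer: -22581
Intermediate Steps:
A = -22356 (A = -22230 - 1*126 = -22230 - 126 = -22356)
U(P, r) = P + 2*r
A - U(213, z(6*5, 6)) = -22356 - (213 + 2*6) = -22356 - (213 + 12) = -22356 - 1*225 = -22356 - 225 = -22581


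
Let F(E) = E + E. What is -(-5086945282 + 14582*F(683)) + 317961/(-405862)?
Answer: 2056513415676779/405862 ≈ 5.0670e+9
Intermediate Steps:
F(E) = 2*E
-(-5086945282 + 14582*F(683)) + 317961/(-405862) = -14582/(1/(-348851 + 2*683)) + 317961/(-405862) = -14582/(1/(-348851 + 1366)) + 317961*(-1/405862) = -14582/(1/(-347485)) - 317961/405862 = -14582/(-1/347485) - 317961/405862 = -14582*(-347485) - 317961/405862 = 5067026270 - 317961/405862 = 2056513415676779/405862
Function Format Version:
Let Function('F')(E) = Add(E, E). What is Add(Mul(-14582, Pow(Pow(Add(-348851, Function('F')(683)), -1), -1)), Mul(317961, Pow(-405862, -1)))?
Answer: Rational(2056513415676779, 405862) ≈ 5.0670e+9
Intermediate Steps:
Function('F')(E) = Mul(2, E)
Add(Mul(-14582, Pow(Pow(Add(-348851, Function('F')(683)), -1), -1)), Mul(317961, Pow(-405862, -1))) = Add(Mul(-14582, Pow(Pow(Add(-348851, Mul(2, 683)), -1), -1)), Mul(317961, Pow(-405862, -1))) = Add(Mul(-14582, Pow(Pow(Add(-348851, 1366), -1), -1)), Mul(317961, Rational(-1, 405862))) = Add(Mul(-14582, Pow(Pow(-347485, -1), -1)), Rational(-317961, 405862)) = Add(Mul(-14582, Pow(Rational(-1, 347485), -1)), Rational(-317961, 405862)) = Add(Mul(-14582, -347485), Rational(-317961, 405862)) = Add(5067026270, Rational(-317961, 405862)) = Rational(2056513415676779, 405862)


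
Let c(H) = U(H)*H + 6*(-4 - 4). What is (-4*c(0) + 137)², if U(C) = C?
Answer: 108241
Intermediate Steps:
c(H) = -48 + H² (c(H) = H*H + 6*(-4 - 4) = H² + 6*(-8) = H² - 48 = -48 + H²)
(-4*c(0) + 137)² = (-4*(-48 + 0²) + 137)² = (-4*(-48 + 0) + 137)² = (-4*(-48) + 137)² = (192 + 137)² = 329² = 108241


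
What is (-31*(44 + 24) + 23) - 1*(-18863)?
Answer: 16778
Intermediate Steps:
(-31*(44 + 24) + 23) - 1*(-18863) = (-31*68 + 23) + 18863 = (-2108 + 23) + 18863 = -2085 + 18863 = 16778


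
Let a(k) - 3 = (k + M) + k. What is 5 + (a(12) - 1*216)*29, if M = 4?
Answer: -5360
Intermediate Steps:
a(k) = 7 + 2*k (a(k) = 3 + ((k + 4) + k) = 3 + ((4 + k) + k) = 3 + (4 + 2*k) = 7 + 2*k)
5 + (a(12) - 1*216)*29 = 5 + ((7 + 2*12) - 1*216)*29 = 5 + ((7 + 24) - 216)*29 = 5 + (31 - 216)*29 = 5 - 185*29 = 5 - 5365 = -5360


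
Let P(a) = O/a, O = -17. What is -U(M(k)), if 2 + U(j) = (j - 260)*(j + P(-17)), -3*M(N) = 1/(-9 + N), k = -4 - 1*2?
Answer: 542204/2025 ≈ 267.75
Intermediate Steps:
k = -6 (k = -4 - 2 = -6)
M(N) = -1/(3*(-9 + N))
P(a) = -17/a
U(j) = -2 + (1 + j)*(-260 + j) (U(j) = -2 + (j - 260)*(j - 17/(-17)) = -2 + (-260 + j)*(j - 17*(-1/17)) = -2 + (-260 + j)*(j + 1) = -2 + (-260 + j)*(1 + j) = -2 + (1 + j)*(-260 + j))
-U(M(k)) = -(-262 + (-1/(-27 + 3*(-6)))² - (-259)/(-27 + 3*(-6))) = -(-262 + (-1/(-27 - 18))² - (-259)/(-27 - 18)) = -(-262 + (-1/(-45))² - (-259)/(-45)) = -(-262 + (-1*(-1/45))² - (-259)*(-1)/45) = -(-262 + (1/45)² - 259*1/45) = -(-262 + 1/2025 - 259/45) = -1*(-542204/2025) = 542204/2025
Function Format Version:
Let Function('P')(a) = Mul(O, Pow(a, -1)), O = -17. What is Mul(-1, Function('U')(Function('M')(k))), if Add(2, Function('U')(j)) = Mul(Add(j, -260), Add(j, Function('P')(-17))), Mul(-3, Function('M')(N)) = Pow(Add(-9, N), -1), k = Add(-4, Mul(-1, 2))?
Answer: Rational(542204, 2025) ≈ 267.75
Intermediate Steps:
k = -6 (k = Add(-4, -2) = -6)
Function('M')(N) = Mul(Rational(-1, 3), Pow(Add(-9, N), -1))
Function('P')(a) = Mul(-17, Pow(a, -1))
Function('U')(j) = Add(-2, Mul(Add(1, j), Add(-260, j))) (Function('U')(j) = Add(-2, Mul(Add(j, -260), Add(j, Mul(-17, Pow(-17, -1))))) = Add(-2, Mul(Add(-260, j), Add(j, Mul(-17, Rational(-1, 17))))) = Add(-2, Mul(Add(-260, j), Add(j, 1))) = Add(-2, Mul(Add(-260, j), Add(1, j))) = Add(-2, Mul(Add(1, j), Add(-260, j))))
Mul(-1, Function('U')(Function('M')(k))) = Mul(-1, Add(-262, Pow(Mul(-1, Pow(Add(-27, Mul(3, -6)), -1)), 2), Mul(-259, Mul(-1, Pow(Add(-27, Mul(3, -6)), -1))))) = Mul(-1, Add(-262, Pow(Mul(-1, Pow(Add(-27, -18), -1)), 2), Mul(-259, Mul(-1, Pow(Add(-27, -18), -1))))) = Mul(-1, Add(-262, Pow(Mul(-1, Pow(-45, -1)), 2), Mul(-259, Mul(-1, Pow(-45, -1))))) = Mul(-1, Add(-262, Pow(Mul(-1, Rational(-1, 45)), 2), Mul(-259, Mul(-1, Rational(-1, 45))))) = Mul(-1, Add(-262, Pow(Rational(1, 45), 2), Mul(-259, Rational(1, 45)))) = Mul(-1, Add(-262, Rational(1, 2025), Rational(-259, 45))) = Mul(-1, Rational(-542204, 2025)) = Rational(542204, 2025)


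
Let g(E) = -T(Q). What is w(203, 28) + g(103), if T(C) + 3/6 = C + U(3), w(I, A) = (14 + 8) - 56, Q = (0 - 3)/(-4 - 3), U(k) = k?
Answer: -517/14 ≈ -36.929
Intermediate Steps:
Q = 3/7 (Q = -3/(-7) = -3*(-⅐) = 3/7 ≈ 0.42857)
w(I, A) = -34 (w(I, A) = 22 - 56 = -34)
T(C) = 5/2 + C (T(C) = -½ + (C + 3) = -½ + (3 + C) = 5/2 + C)
g(E) = -41/14 (g(E) = -(5/2 + 3/7) = -1*41/14 = -41/14)
w(203, 28) + g(103) = -34 - 41/14 = -517/14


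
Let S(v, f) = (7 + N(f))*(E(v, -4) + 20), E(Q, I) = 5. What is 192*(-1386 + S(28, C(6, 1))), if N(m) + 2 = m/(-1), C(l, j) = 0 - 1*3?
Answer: -227712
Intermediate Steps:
C(l, j) = -3 (C(l, j) = 0 - 3 = -3)
N(m) = -2 - m (N(m) = -2 + m/(-1) = -2 + m*(-1) = -2 - m)
S(v, f) = 125 - 25*f (S(v, f) = (7 + (-2 - f))*(5 + 20) = (5 - f)*25 = 125 - 25*f)
192*(-1386 + S(28, C(6, 1))) = 192*(-1386 + (125 - 25*(-3))) = 192*(-1386 + (125 + 75)) = 192*(-1386 + 200) = 192*(-1186) = -227712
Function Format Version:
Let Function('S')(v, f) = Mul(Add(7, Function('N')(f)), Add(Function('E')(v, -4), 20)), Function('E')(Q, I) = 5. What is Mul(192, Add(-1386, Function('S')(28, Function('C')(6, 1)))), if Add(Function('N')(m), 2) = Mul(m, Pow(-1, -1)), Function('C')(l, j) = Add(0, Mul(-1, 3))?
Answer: -227712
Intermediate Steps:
Function('C')(l, j) = -3 (Function('C')(l, j) = Add(0, -3) = -3)
Function('N')(m) = Add(-2, Mul(-1, m)) (Function('N')(m) = Add(-2, Mul(m, Pow(-1, -1))) = Add(-2, Mul(m, -1)) = Add(-2, Mul(-1, m)))
Function('S')(v, f) = Add(125, Mul(-25, f)) (Function('S')(v, f) = Mul(Add(7, Add(-2, Mul(-1, f))), Add(5, 20)) = Mul(Add(5, Mul(-1, f)), 25) = Add(125, Mul(-25, f)))
Mul(192, Add(-1386, Function('S')(28, Function('C')(6, 1)))) = Mul(192, Add(-1386, Add(125, Mul(-25, -3)))) = Mul(192, Add(-1386, Add(125, 75))) = Mul(192, Add(-1386, 200)) = Mul(192, -1186) = -227712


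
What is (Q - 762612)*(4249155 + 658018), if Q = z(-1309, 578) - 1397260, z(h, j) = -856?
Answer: -10603066101944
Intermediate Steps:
Q = -1398116 (Q = -856 - 1397260 = -1398116)
(Q - 762612)*(4249155 + 658018) = (-1398116 - 762612)*(4249155 + 658018) = -2160728*4907173 = -10603066101944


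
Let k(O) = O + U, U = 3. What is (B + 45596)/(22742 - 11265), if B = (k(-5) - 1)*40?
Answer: 45476/11477 ≈ 3.9624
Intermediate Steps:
k(O) = 3 + O (k(O) = O + 3 = 3 + O)
B = -120 (B = ((3 - 5) - 1)*40 = (-2 - 1)*40 = -3*40 = -120)
(B + 45596)/(22742 - 11265) = (-120 + 45596)/(22742 - 11265) = 45476/11477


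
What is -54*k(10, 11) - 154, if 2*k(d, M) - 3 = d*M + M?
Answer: -3502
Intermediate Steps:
k(d, M) = 3/2 + M/2 + M*d/2 (k(d, M) = 3/2 + (d*M + M)/2 = 3/2 + (M*d + M)/2 = 3/2 + (M + M*d)/2 = 3/2 + (M/2 + M*d/2) = 3/2 + M/2 + M*d/2)
-54*k(10, 11) - 154 = -54*(3/2 + (½)*11 + (½)*11*10) - 154 = -54*(3/2 + 11/2 + 55) - 154 = -54*62 - 154 = -3348 - 154 = -3502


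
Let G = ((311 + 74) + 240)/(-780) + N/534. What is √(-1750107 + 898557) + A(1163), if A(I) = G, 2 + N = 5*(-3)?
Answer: -11567/13884 + 5*I*√34062 ≈ -0.83312 + 922.79*I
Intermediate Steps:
N = -17 (N = -2 + 5*(-3) = -2 - 15 = -17)
G = -11567/13884 (G = ((311 + 74) + 240)/(-780) - 17/534 = (385 + 240)*(-1/780) - 17*1/534 = 625*(-1/780) - 17/534 = -125/156 - 17/534 = -11567/13884 ≈ -0.83312)
A(I) = -11567/13884
√(-1750107 + 898557) + A(1163) = √(-1750107 + 898557) - 11567/13884 = √(-851550) - 11567/13884 = 5*I*√34062 - 11567/13884 = -11567/13884 + 5*I*√34062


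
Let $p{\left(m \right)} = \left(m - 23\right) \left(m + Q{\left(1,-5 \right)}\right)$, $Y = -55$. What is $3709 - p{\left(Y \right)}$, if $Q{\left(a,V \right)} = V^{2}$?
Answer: $1369$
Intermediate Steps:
$p{\left(m \right)} = \left(-23 + m\right) \left(25 + m\right)$ ($p{\left(m \right)} = \left(m - 23\right) \left(m + \left(-5\right)^{2}\right) = \left(-23 + m\right) \left(m + 25\right) = \left(-23 + m\right) \left(25 + m\right)$)
$3709 - p{\left(Y \right)} = 3709 - \left(-575 + \left(-55\right)^{2} + 2 \left(-55\right)\right) = 3709 - \left(-575 + 3025 - 110\right) = 3709 - 2340 = 1369$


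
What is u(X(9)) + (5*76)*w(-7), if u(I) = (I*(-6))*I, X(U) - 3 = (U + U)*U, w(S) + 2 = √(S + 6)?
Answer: -164110 + 380*I ≈ -1.6411e+5 + 380.0*I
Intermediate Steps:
w(S) = -2 + √(6 + S) (w(S) = -2 + √(S + 6) = -2 + √(6 + S))
X(U) = 3 + 2*U² (X(U) = 3 + (U + U)*U = 3 + (2*U)*U = 3 + 2*U²)
u(I) = -6*I² (u(I) = (-6*I)*I = -6*I²)
u(X(9)) + (5*76)*w(-7) = -6*(3 + 2*9²)² + (5*76)*(-2 + √(6 - 7)) = -6*(3 + 2*81)² + 380*(-2 + √(-1)) = -6*(3 + 162)² + 380*(-2 + I) = -6*165² + (-760 + 380*I) = -6*27225 + (-760 + 380*I) = -163350 + (-760 + 380*I) = -164110 + 380*I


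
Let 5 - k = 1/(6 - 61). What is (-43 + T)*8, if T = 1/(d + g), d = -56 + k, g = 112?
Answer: -288506/839 ≈ -343.87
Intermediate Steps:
k = 276/55 (k = 5 - 1/(6 - 61) = 5 - 1/(-55) = 5 - 1*(-1/55) = 5 + 1/55 = 276/55 ≈ 5.0182)
d = -2804/55 (d = -56 + 276/55 = -2804/55 ≈ -50.982)
T = 55/3356 (T = 1/(-2804/55 + 112) = 1/(3356/55) = 55/3356 ≈ 0.016389)
(-43 + T)*8 = (-43 + 55/3356)*8 = -144253/3356*8 = -288506/839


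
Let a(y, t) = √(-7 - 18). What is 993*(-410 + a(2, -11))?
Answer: -407130 + 4965*I ≈ -4.0713e+5 + 4965.0*I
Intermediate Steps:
a(y, t) = 5*I (a(y, t) = √(-25) = 5*I)
993*(-410 + a(2, -11)) = 993*(-410 + 5*I) = -407130 + 4965*I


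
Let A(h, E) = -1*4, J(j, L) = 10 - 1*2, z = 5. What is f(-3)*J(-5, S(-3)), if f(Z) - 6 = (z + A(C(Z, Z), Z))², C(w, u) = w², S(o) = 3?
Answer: 56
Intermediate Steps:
J(j, L) = 8 (J(j, L) = 10 - 2 = 8)
A(h, E) = -4
f(Z) = 7 (f(Z) = 6 + (5 - 4)² = 6 + 1² = 6 + 1 = 7)
f(-3)*J(-5, S(-3)) = 7*8 = 56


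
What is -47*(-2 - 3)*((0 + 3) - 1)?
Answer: 470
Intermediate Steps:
-47*(-2 - 3)*((0 + 3) - 1) = -(-235)*(3 - 1) = -(-235)*2 = -47*(-10) = 470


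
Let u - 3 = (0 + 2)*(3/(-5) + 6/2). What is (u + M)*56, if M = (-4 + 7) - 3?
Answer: 2184/5 ≈ 436.80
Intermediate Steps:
M = 0 (M = 3 - 3 = 0)
u = 39/5 (u = 3 + (0 + 2)*(3/(-5) + 6/2) = 3 + 2*(3*(-1/5) + 6*(1/2)) = 3 + 2*(-3/5 + 3) = 3 + 2*(12/5) = 3 + 24/5 = 39/5 ≈ 7.8000)
(u + M)*56 = (39/5 + 0)*56 = (39/5)*56 = 2184/5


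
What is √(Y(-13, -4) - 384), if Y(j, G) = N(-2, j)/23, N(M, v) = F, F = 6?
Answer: I*√202998/23 ≈ 19.589*I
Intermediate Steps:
N(M, v) = 6
Y(j, G) = 6/23
√(Y(-13, -4) - 384) = √(6/23 - 384) = √(-8826/23) = I*√202998/23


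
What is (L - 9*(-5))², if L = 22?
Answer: 4489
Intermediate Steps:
(L - 9*(-5))² = (22 - 9*(-5))² = (22 + 45)² = 67² = 4489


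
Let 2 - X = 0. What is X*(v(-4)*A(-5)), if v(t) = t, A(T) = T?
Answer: 40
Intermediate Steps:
X = 2 (X = 2 - 1*0 = 2 + 0 = 2)
X*(v(-4)*A(-5)) = 2*(-4*(-5)) = 2*20 = 40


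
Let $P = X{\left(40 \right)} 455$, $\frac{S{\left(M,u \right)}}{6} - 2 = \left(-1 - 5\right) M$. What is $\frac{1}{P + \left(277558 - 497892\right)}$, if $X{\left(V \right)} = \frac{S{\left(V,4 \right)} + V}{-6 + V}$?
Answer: $- \frac{17}{4061448} \approx -4.1857 \cdot 10^{-6}$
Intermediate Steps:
$S{\left(M,u \right)} = 12 - 36 M$ ($S{\left(M,u \right)} = 12 + 6 \left(-1 - 5\right) M = 12 + 6 \left(- 6 M\right) = 12 - 36 M$)
$X{\left(V \right)} = \frac{12 - 35 V}{-6 + V}$ ($X{\left(V \right)} = \frac{\left(12 - 36 V\right) + V}{-6 + V} = \frac{12 - 35 V}{-6 + V}$)
$P = - \frac{315770}{17}$ ($P = \frac{12 - 1400}{-6 + 40} \cdot 455 = \frac{12 - 1400}{34} \cdot 455 = \frac{1}{34} \left(-1388\right) 455 = \left(- \frac{694}{17}\right) 455 = - \frac{315770}{17} \approx -18575.0$)
$\frac{1}{P + \left(277558 - 497892\right)} = \frac{1}{- \frac{315770}{17} + \left(277558 - 497892\right)} = \frac{1}{- \frac{315770}{17} - 220334} = \frac{1}{- \frac{4061448}{17}} = - \frac{17}{4061448}$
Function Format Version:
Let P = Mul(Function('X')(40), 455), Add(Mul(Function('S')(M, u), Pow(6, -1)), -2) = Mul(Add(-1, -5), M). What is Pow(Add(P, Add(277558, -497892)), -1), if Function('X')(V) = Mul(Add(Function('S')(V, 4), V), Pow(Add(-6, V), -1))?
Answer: Rational(-17, 4061448) ≈ -4.1857e-6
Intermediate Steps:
Function('S')(M, u) = Add(12, Mul(-36, M)) (Function('S')(M, u) = Add(12, Mul(6, Mul(Add(-1, -5), M))) = Add(12, Mul(6, Mul(-6, M))) = Add(12, Mul(-36, M)))
Function('X')(V) = Mul(Pow(Add(-6, V), -1), Add(12, Mul(-35, V))) (Function('X')(V) = Mul(Add(Add(12, Mul(-36, V)), V), Pow(Add(-6, V), -1)) = Mul(Add(12, Mul(-35, V)), Pow(Add(-6, V), -1)) = Mul(Pow(Add(-6, V), -1), Add(12, Mul(-35, V))))
P = Rational(-315770, 17) (P = Mul(Mul(Pow(Add(-6, 40), -1), Add(12, Mul(-35, 40))), 455) = Mul(Mul(Pow(34, -1), Add(12, -1400)), 455) = Mul(Mul(Rational(1, 34), -1388), 455) = Mul(Rational(-694, 17), 455) = Rational(-315770, 17) ≈ -18575.)
Pow(Add(P, Add(277558, -497892)), -1) = Pow(Add(Rational(-315770, 17), Add(277558, -497892)), -1) = Pow(Add(Rational(-315770, 17), -220334), -1) = Pow(Rational(-4061448, 17), -1) = Rational(-17, 4061448)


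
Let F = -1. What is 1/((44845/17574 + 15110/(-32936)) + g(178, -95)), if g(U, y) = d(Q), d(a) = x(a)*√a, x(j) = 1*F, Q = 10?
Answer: -8765259763910124/23532879716351107 - 20939339069027856*√10/117664398581755535 ≈ -0.93522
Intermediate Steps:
x(j) = -1 (x(j) = 1*(-1) = -1)
d(a) = -√a
g(U, y) = -√10
1/((44845/17574 + 15110/(-32936)) + g(178, -95)) = 1/((44845/17574 + 15110/(-32936)) - √10) = 1/((44845*(1/17574) + 15110*(-1/32936)) - √10) = 1/((44845/17574 - 7555/16468) - √10) = 1/(302867945/144704316 - √10)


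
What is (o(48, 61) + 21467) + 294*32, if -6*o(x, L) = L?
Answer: 185189/6 ≈ 30865.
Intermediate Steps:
o(x, L) = -L/6
(o(48, 61) + 21467) + 294*32 = (-1/6*61 + 21467) + 294*32 = (-61/6 + 21467) + 9408 = 128741/6 + 9408 = 185189/6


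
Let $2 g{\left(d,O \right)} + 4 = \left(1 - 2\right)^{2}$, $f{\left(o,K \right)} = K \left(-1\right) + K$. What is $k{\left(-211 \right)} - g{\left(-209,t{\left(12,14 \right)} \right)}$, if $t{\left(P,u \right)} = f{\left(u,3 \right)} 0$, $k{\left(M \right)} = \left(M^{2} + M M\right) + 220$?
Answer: $\frac{178527}{2} \approx 89264.0$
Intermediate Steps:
$k{\left(M \right)} = 220 + 2 M^{2}$ ($k{\left(M \right)} = \left(M^{2} + M^{2}\right) + 220 = 2 M^{2} + 220 = 220 + 2 M^{2}$)
$f{\left(o,K \right)} = 0$ ($f{\left(o,K \right)} = - K + K = 0$)
$t{\left(P,u \right)} = 0$ ($t{\left(P,u \right)} = 0 \cdot 0 = 0$)
$g{\left(d,O \right)} = - \frac{3}{2}$ ($g{\left(d,O \right)} = -2 + \frac{\left(1 - 2\right)^{2}}{2} = -2 + \frac{\left(-1\right)^{2}}{2} = -2 + \frac{1}{2} \cdot 1 = -2 + \frac{1}{2} = - \frac{3}{2}$)
$k{\left(-211 \right)} - g{\left(-209,t{\left(12,14 \right)} \right)} = \left(220 + 2 \left(-211\right)^{2}\right) - - \frac{3}{2} = \left(220 + 2 \cdot 44521\right) + \frac{3}{2} = \left(220 + 89042\right) + \frac{3}{2} = 89262 + \frac{3}{2} = \frac{178527}{2}$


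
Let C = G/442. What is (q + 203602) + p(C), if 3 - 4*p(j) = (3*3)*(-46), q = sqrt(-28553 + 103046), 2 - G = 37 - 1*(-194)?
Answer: 814825/4 + 3*sqrt(8277) ≈ 2.0398e+5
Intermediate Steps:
G = -229 (G = 2 - (37 - 1*(-194)) = 2 - (37 + 194) = 2 - 1*231 = 2 - 231 = -229)
q = 3*sqrt(8277) (q = sqrt(74493) = 3*sqrt(8277) ≈ 272.93)
C = -229/442 ≈ -0.51810
p(j) = 417/4 (p(j) = 3/4 - 3*3*(-46)/4 = 3/4 - 9*(-46)/4 = 3/4 - 1/4*(-414) = 3/4 + 207/2 = 417/4)
(q + 203602) + p(C) = (3*sqrt(8277) + 203602) + 417/4 = (203602 + 3*sqrt(8277)) + 417/4 = 814825/4 + 3*sqrt(8277)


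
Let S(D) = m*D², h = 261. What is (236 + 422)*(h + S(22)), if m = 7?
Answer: 2401042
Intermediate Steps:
S(D) = 7*D²
(236 + 422)*(h + S(22)) = (236 + 422)*(261 + 7*22²) = 658*(261 + 7*484) = 658*(261 + 3388) = 658*3649 = 2401042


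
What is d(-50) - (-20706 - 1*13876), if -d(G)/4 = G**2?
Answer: 24582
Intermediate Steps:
d(G) = -4*G**2
d(-50) - (-20706 - 1*13876) = -4*(-50)**2 - (-20706 - 1*13876) = -4*2500 - (-20706 - 13876) = -10000 - 1*(-34582) = -10000 + 34582 = 24582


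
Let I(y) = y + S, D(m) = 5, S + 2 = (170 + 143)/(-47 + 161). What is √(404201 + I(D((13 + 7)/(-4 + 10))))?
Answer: √5253070866/114 ≈ 635.77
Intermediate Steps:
S = 85/114 (S = -2 + (170 + 143)/(-47 + 161) = -2 + 313/114 = 85/114 ≈ 0.74561)
I(y) = 85/114 + y (I(y) = y + 85/114 = 85/114 + y)
√(404201 + I(D((13 + 7)/(-4 + 10)))) = √(404201 + (85/114 + 5)) = √(404201 + 655/114) = √(46079569/114) = √5253070866/114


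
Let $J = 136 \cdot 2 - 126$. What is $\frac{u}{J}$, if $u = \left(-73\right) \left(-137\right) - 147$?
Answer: $\frac{4927}{73} \approx 67.493$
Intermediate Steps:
$u = 9854$ ($u = 10001 - 147 = 9854$)
$J = 146$ ($J = 272 - 126 = 146$)
$\frac{u}{J} = \frac{9854}{146} = 9854 \cdot \frac{1}{146} = \frac{4927}{73}$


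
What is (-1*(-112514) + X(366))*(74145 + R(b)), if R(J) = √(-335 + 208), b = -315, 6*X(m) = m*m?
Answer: 9997711800 + 134840*I*√127 ≈ 9.9977e+9 + 1.5196e+6*I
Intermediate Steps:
X(m) = m²/6 (X(m) = (m*m)/6 = m²/6)
R(J) = I*√127 (R(J) = √(-127) = I*√127)
(-1*(-112514) + X(366))*(74145 + R(b)) = (-1*(-112514) + (⅙)*366²)*(74145 + I*√127) = (112514 + (⅙)*133956)*(74145 + I*√127) = (112514 + 22326)*(74145 + I*√127) = 134840*(74145 + I*√127) = 9997711800 + 134840*I*√127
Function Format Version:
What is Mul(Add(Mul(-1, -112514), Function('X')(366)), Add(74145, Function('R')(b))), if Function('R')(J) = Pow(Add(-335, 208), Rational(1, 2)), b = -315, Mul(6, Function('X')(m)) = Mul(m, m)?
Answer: Add(9997711800, Mul(134840, I, Pow(127, Rational(1, 2)))) ≈ Add(9.9977e+9, Mul(1.5196e+6, I))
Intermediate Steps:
Function('X')(m) = Mul(Rational(1, 6), Pow(m, 2)) (Function('X')(m) = Mul(Rational(1, 6), Mul(m, m)) = Mul(Rational(1, 6), Pow(m, 2)))
Function('R')(J) = Mul(I, Pow(127, Rational(1, 2))) (Function('R')(J) = Pow(-127, Rational(1, 2)) = Mul(I, Pow(127, Rational(1, 2))))
Mul(Add(Mul(-1, -112514), Function('X')(366)), Add(74145, Function('R')(b))) = Mul(Add(Mul(-1, -112514), Mul(Rational(1, 6), Pow(366, 2))), Add(74145, Mul(I, Pow(127, Rational(1, 2))))) = Mul(Add(112514, Mul(Rational(1, 6), 133956)), Add(74145, Mul(I, Pow(127, Rational(1, 2))))) = Mul(Add(112514, 22326), Add(74145, Mul(I, Pow(127, Rational(1, 2))))) = Mul(134840, Add(74145, Mul(I, Pow(127, Rational(1, 2))))) = Add(9997711800, Mul(134840, I, Pow(127, Rational(1, 2))))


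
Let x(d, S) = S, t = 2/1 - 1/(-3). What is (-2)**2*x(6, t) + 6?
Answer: 46/3 ≈ 15.333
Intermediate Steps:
t = 7/3 (t = 2*1 - 1*(-1/3) = 2 + 1/3 = 7/3 ≈ 2.3333)
(-2)**2*x(6, t) + 6 = (-2)**2*(7/3) + 6 = 4*(7/3) + 6 = 28/3 + 6 = 46/3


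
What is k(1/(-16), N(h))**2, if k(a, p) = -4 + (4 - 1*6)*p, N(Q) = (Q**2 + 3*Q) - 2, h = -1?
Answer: 16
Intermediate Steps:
N(Q) = -2 + Q**2 + 3*Q
k(a, p) = -4 - 2*p (k(a, p) = -4 + (4 - 6)*p = -4 - 2*p)
k(1/(-16), N(h))**2 = (-4 - 2*(-2 + (-1)**2 + 3*(-1)))**2 = (-4 - 2*(-2 + 1 - 3))**2 = (-4 - 2*(-4))**2 = (-4 + 8)**2 = 4**2 = 16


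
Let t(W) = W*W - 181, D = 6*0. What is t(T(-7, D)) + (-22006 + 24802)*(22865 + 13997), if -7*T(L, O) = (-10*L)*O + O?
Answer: 103065971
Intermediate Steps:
D = 0
T(L, O) = -O/7 + 10*L*O/7 (T(L, O) = -((-10*L)*O + O)/7 = -(-10*L*O + O)/7 = -(O - 10*L*O)/7 = -O/7 + 10*L*O/7)
t(W) = -181 + W² (t(W) = W² - 181 = -181 + W²)
t(T(-7, D)) + (-22006 + 24802)*(22865 + 13997) = (-181 + ((⅐)*0*(-1 + 10*(-7)))²) + (-22006 + 24802)*(22865 + 13997) = (-181 + ((⅐)*0*(-1 - 70))²) + 2796*36862 = (-181 + ((⅐)*0*(-71))²) + 103066152 = (-181 + 0²) + 103066152 = (-181 + 0) + 103066152 = -181 + 103066152 = 103065971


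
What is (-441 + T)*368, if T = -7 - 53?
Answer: -184368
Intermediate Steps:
T = -60
(-441 + T)*368 = (-441 - 60)*368 = -501*368 = -184368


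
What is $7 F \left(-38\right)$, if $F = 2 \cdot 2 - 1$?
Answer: $-798$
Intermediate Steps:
$F = 3$ ($F = 4 - 1 = 3$)
$7 F \left(-38\right) = 7 \cdot 3 \left(-38\right) = 21 \left(-38\right) = -798$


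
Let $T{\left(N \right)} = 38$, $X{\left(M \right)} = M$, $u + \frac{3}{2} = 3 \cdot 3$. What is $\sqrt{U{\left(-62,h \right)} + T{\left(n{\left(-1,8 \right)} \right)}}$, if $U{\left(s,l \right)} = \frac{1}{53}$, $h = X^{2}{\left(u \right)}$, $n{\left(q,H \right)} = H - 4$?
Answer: $\frac{\sqrt{106795}}{53} \approx 6.1659$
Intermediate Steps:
$n{\left(q,H \right)} = -4 + H$
$u = \frac{15}{2}$ ($u = - \frac{3}{2} + 3 \cdot 3 = - \frac{3}{2} + 9 = \frac{15}{2} \approx 7.5$)
$h = \frac{225}{4}$ ($h = \left(\frac{15}{2}\right)^{2} = \frac{225}{4} \approx 56.25$)
$U{\left(s,l \right)} = \frac{1}{53}$
$\sqrt{U{\left(-62,h \right)} + T{\left(n{\left(-1,8 \right)} \right)}} = \sqrt{\frac{1}{53} + 38} = \sqrt{\frac{2015}{53}} = \frac{\sqrt{106795}}{53}$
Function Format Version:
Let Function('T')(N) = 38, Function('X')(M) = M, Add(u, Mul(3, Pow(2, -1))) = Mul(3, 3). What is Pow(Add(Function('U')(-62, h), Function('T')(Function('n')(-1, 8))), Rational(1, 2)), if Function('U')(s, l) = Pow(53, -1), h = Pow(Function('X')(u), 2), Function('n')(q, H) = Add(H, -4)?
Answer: Mul(Rational(1, 53), Pow(106795, Rational(1, 2))) ≈ 6.1659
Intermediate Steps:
Function('n')(q, H) = Add(-4, H)
u = Rational(15, 2) (u = Add(Rational(-3, 2), Mul(3, 3)) = Add(Rational(-3, 2), 9) = Rational(15, 2) ≈ 7.5000)
h = Rational(225, 4) (h = Pow(Rational(15, 2), 2) = Rational(225, 4) ≈ 56.250)
Function('U')(s, l) = Rational(1, 53)
Pow(Add(Function('U')(-62, h), Function('T')(Function('n')(-1, 8))), Rational(1, 2)) = Pow(Add(Rational(1, 53), 38), Rational(1, 2)) = Pow(Rational(2015, 53), Rational(1, 2)) = Mul(Rational(1, 53), Pow(106795, Rational(1, 2)))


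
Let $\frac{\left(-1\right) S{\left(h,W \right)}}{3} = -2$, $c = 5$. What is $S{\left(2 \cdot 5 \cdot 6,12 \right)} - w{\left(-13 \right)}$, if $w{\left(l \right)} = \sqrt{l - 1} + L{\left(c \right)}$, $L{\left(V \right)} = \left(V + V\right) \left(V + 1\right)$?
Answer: $-54 - i \sqrt{14} \approx -54.0 - 3.7417 i$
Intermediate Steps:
$S{\left(h,W \right)} = 6$ ($S{\left(h,W \right)} = \left(-3\right) \left(-2\right) = 6$)
$L{\left(V \right)} = 2 V \left(1 + V\right)$
$w{\left(l \right)} = 60 + \sqrt{-1 + l}$ ($w{\left(l \right)} = \sqrt{l - 1} + 2 \cdot 5 \left(1 + 5\right) = \sqrt{-1 + l} + 2 \cdot 5 \cdot 6 = \sqrt{-1 + l} + 60 = 60 + \sqrt{-1 + l}$)
$S{\left(2 \cdot 5 \cdot 6,12 \right)} - w{\left(-13 \right)} = 6 - \left(60 + \sqrt{-1 - 13}\right) = 6 - \left(60 + \sqrt{-14}\right) = 6 - \left(60 + i \sqrt{14}\right) = -54 - i \sqrt{14}$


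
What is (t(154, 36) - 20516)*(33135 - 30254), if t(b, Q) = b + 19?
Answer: -58608183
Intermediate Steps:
t(b, Q) = 19 + b
(t(154, 36) - 20516)*(33135 - 30254) = ((19 + 154) - 20516)*(33135 - 30254) = (173 - 20516)*2881 = -20343*2881 = -58608183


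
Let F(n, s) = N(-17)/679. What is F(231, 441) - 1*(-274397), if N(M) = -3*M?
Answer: 186315614/679 ≈ 2.7440e+5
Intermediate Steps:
F(n, s) = 51/679 (F(n, s) = -3*(-17)/679 = 51*(1/679) = 51/679)
F(231, 441) - 1*(-274397) = 51/679 - 1*(-274397) = 51/679 + 274397 = 186315614/679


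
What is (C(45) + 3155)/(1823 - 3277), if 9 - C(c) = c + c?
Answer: -1537/727 ≈ -2.1142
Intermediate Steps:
C(c) = 9 - 2*c (C(c) = 9 - (c + c) = 9 - 2*c)
(C(45) + 3155)/(1823 - 3277) = ((9 - 2*45) + 3155)/(1823 - 3277) = ((9 - 90) + 3155)/(-1454) = (-81 + 3155)*(-1/1454) = 3074*(-1/1454) = -1537/727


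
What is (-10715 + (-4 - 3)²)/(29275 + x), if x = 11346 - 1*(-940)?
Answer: -10666/41561 ≈ -0.25663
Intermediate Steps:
x = 12286 (x = 11346 + 940 = 12286)
(-10715 + (-4 - 3)²)/(29275 + x) = (-10715 + (-4 - 3)²)/(29275 + 12286) = (-10715 + (-7)²)/41561 = (-10715 + 49)*(1/41561) = -10666*1/41561 = -10666/41561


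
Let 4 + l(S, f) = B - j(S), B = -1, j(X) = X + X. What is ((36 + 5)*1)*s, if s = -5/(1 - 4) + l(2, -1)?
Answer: -902/3 ≈ -300.67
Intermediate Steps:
j(X) = 2*X
l(S, f) = -5 - 2*S (l(S, f) = -4 + (-1 - 2*S) = -5 - 2*S)
s = -22/3 (s = -5/(1 - 4) + (-5 - 2*2) = -5/(-3) + (-5 - 4) = -1/3*(-5) - 9 = 5/3 - 9 = -22/3 ≈ -7.3333)
((36 + 5)*1)*s = ((36 + 5)*1)*(-22/3) = (41*1)*(-22/3) = 41*(-22/3) = -902/3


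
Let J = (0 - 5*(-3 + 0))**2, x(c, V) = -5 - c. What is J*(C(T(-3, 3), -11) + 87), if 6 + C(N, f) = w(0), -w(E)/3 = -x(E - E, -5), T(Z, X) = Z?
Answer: 14850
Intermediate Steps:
J = 225 (J = (0 - 5*(-3))**2 = (0 + 15)**2 = 15**2 = 225)
w(E) = -15 (w(E) = -(-3)*(-5 - (E - E)) = -(-3)*(-5 - 1*0) = -(-3)*(-5 + 0) = -(-3)*(-5) = -3*5 = -15)
C(N, f) = -21 (C(N, f) = -6 - 15 = -21)
J*(C(T(-3, 3), -11) + 87) = 225*(-21 + 87) = 225*66 = 14850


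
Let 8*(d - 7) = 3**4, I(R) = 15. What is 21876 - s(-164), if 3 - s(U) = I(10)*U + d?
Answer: 155441/8 ≈ 19430.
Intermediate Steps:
d = 137/8 (d = 7 + (1/8)*3**4 = 7 + (1/8)*81 = 7 + 81/8 = 137/8 ≈ 17.125)
s(U) = -113/8 - 15*U (s(U) = 3 - (15*U + 137/8) = 3 - (137/8 + 15*U) = 3 + (-137/8 - 15*U) = -113/8 - 15*U)
21876 - s(-164) = 21876 - (-113/8 - 15*(-164)) = 21876 - (-113/8 + 2460) = 21876 - 1*19567/8 = 21876 - 19567/8 = 155441/8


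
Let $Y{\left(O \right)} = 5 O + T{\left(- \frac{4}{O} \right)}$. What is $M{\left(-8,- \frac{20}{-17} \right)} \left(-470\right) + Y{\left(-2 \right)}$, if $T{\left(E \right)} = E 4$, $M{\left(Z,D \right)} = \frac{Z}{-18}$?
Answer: $- \frac{1898}{9} \approx -210.89$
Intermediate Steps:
$M{\left(Z,D \right)} = - \frac{Z}{18}$ ($M{\left(Z,D \right)} = Z \left(- \frac{1}{18}\right) = - \frac{Z}{18}$)
$T{\left(E \right)} = 4 E$
$Y{\left(O \right)} = - \frac{16}{O} + 5 O$ ($Y{\left(O \right)} = 5 O + 4 \left(- \frac{4}{O}\right) = 5 O - \frac{16}{O} = - \frac{16}{O} + 5 O$)
$M{\left(-8,- \frac{20}{-17} \right)} \left(-470\right) + Y{\left(-2 \right)} = \left(- \frac{1}{18}\right) \left(-8\right) \left(-470\right) + \left(- \frac{16}{-2} + 5 \left(-2\right)\right) = \frac{4}{9} \left(-470\right) - 2 = - \frac{1880}{9} + \left(8 - 10\right) = - \frac{1880}{9} - 2 = - \frac{1898}{9}$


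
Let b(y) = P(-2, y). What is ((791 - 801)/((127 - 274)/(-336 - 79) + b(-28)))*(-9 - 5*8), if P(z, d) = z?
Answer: -203350/683 ≈ -297.73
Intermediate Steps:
b(y) = -2
((791 - 801)/((127 - 274)/(-336 - 79) + b(-28)))*(-9 - 5*8) = ((791 - 801)/((127 - 274)/(-336 - 79) - 2))*(-9 - 5*8) = (-10/(-147/(-415) - 2))*(-9 - 40) = -10/(-147*(-1/415) - 2)*(-49) = -10/(147/415 - 2)*(-49) = -10/(-683/415)*(-49) = -10*(-415/683)*(-49) = (4150/683)*(-49) = -203350/683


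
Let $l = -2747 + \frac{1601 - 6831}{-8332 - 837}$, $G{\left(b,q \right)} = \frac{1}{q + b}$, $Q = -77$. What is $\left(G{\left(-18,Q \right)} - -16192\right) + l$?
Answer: $\frac{11711822156}{871055} \approx 13446.0$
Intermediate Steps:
$G{\left(b,q \right)} = \frac{1}{b + q}$
$l = - \frac{25182013}{9169}$ ($l = -2747 - \frac{5230}{-9169} = -2747 - - \frac{5230}{9169} = -2747 + \frac{5230}{9169} = - \frac{25182013}{9169} \approx -2746.4$)
$\left(G{\left(-18,Q \right)} - -16192\right) + l = \left(\frac{1}{-18 - 77} - -16192\right) - \frac{25182013}{9169} = \left(\frac{1}{-95} + 16192\right) - \frac{25182013}{9169} = \left(- \frac{1}{95} + 16192\right) - \frac{25182013}{9169} = \frac{1538239}{95} - \frac{25182013}{9169} = \frac{11711822156}{871055}$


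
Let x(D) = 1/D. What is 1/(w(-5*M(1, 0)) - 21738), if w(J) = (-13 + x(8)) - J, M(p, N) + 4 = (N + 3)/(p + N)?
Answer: -8/174047 ≈ -4.5965e-5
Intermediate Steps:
M(p, N) = -4 + (3 + N)/(N + p) (M(p, N) = -4 + (N + 3)/(p + N) = -4 + (3 + N)/(N + p))
w(J) = -103/8 - J (w(J) = (-13 + 1/8) - J = -103/8 - J)
1/(w(-5*M(1, 0)) - 21738) = 1/((-103/8 - (-5)*(3 - 4*1 - 3*0)/(0 + 1)) - 21738) = 1/((-103/8 - (-5)*(3 - 4 + 0)/1) - 21738) = 1/((-103/8 - (-5)*1*(-1)) - 21738) = 1/((-103/8 - (-5)*(-1)) - 21738) = 1/((-103/8 - 1*5) - 21738) = 1/((-103/8 - 5) - 21738) = 1/(-143/8 - 21738) = 1/(-174047/8) = -8/174047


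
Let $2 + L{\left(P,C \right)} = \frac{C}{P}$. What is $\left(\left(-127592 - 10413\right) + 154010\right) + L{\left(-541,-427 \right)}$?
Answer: $\frac{8658050}{541} \approx 16004.0$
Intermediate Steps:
$L{\left(P,C \right)} = -2 + \frac{C}{P}$
$\left(\left(-127592 - 10413\right) + 154010\right) + L{\left(-541,-427 \right)} = \left(\left(-127592 - 10413\right) + 154010\right) - \left(2 + \frac{427}{-541}\right) = \left(-138005 + 154010\right) - \frac{655}{541} = 16005 + \left(-2 + \frac{427}{541}\right) = 16005 - \frac{655}{541} = \frac{8658050}{541}$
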